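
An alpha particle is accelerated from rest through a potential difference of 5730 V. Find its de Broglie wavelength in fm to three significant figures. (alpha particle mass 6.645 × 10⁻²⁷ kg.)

KE = 2eV = 2 × 1.602 × 10⁻¹⁹ × 5730 = 1.836 × 10⁻¹⁵ J.
p = √(2mKE) = √(2 × 6.645 × 10⁻²⁷ × 1.836 × 10⁻¹⁵) = 4.940 × 10⁻²¹ kg·m/s.
λ = h/p = 6.626 × 10⁻³⁴ / 4.940 × 10⁻²¹ = 1.34 × 10⁻¹³ m = 134 fm.

λ = 134 fm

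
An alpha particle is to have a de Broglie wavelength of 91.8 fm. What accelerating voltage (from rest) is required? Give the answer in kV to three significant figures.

V = 12.2 kV

p = h/λ = 6.626 × 10⁻³⁴ / 9.180 × 10⁻¹⁴ = 7.218 × 10⁻²¹ kg·m/s.
KE = p²/(2m) = 3.920 × 10⁻¹⁵ J.
V = KE/2e = 3.920 × 10⁻¹⁵ / (2 × 1.602 × 10⁻¹⁹) = 12.2 kV.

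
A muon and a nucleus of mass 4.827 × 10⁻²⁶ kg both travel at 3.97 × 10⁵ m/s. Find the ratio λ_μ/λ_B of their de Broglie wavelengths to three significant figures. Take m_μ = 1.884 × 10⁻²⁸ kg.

λ_μ/λ_B = 256

At fixed v, p = mv so λ = h/(mv) ∝ 1/m.
λ_μ/λ_B = m_B/m_μ = 4.827 × 10⁻²⁶/1.884 × 10⁻²⁸ = 256.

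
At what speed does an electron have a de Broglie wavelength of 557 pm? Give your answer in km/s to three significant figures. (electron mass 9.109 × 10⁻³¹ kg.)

p = h/λ = 6.626 × 10⁻³⁴ / 5.570 × 10⁻¹⁰ = 1.190 × 10⁻²⁴ kg·m/s.
v = p/m = 1.190 × 10⁻²⁴ / 9.109 × 10⁻³¹ = 1.31 × 10⁶ m/s = 1310 km/s.

v = 1310 km/s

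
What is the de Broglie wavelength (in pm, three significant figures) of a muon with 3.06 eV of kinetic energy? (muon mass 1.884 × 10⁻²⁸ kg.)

λ = 48.8 pm

KE = 3.06 eV = 4.902 × 10⁻¹⁹ J.
p = √(2mKE) = √(2 × 1.884 × 10⁻²⁸ × 4.902 × 10⁻¹⁹) = 1.359 × 10⁻²³ kg·m/s.
λ = h/p = 6.626 × 10⁻³⁴ / 1.359 × 10⁻²³ = 4.88 × 10⁻¹¹ m = 48.8 pm.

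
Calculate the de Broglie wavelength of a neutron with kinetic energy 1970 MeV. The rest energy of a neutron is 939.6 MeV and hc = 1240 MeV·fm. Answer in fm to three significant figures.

λ = 0.450 fm

Total energy E = KE + m₀c² = 1970 + 939.6 = 2909.6 MeV.
(pc)² = E² − (m₀c²)² = (2909.6)² − (939.6)² = 7.583 × 10⁶ MeV², so pc = 2754 MeV.
λ = hc/(pc) = 1240 MeV·fm / 2754 MeV = 0.450 fm.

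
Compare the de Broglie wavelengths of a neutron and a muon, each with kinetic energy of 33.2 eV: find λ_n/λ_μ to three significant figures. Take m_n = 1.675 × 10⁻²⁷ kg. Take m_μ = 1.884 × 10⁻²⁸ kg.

At fixed KE, p = √(2mKE) so λ = h/p ∝ 1/√m.
λ_n/λ_μ = √(m_μ/m_n) = √(1.884 × 10⁻²⁸/1.675 × 10⁻²⁷) = √(0.1125) = 0.335.

λ_n/λ_μ = 0.335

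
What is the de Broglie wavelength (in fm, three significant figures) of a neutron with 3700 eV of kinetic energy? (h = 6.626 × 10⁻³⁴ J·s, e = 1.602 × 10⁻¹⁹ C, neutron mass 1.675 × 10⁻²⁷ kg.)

KE = 3700 eV = 5.927 × 10⁻¹⁶ J.
p = √(2mKE) = √(2 × 1.675 × 10⁻²⁷ × 5.927 × 10⁻¹⁶) = 1.409 × 10⁻²¹ kg·m/s.
λ = h/p = 6.626 × 10⁻³⁴ / 1.409 × 10⁻²¹ = 4.70 × 10⁻¹³ m = 470 fm.

λ = 470 fm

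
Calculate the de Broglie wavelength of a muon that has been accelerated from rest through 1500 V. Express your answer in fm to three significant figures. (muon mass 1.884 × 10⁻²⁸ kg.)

KE = eV = 1.602 × 10⁻¹⁹ × 1500 = 2.403 × 10⁻¹⁶ J.
p = √(2mKE) = √(2 × 1.884 × 10⁻²⁸ × 2.403 × 10⁻¹⁶) = 3.009 × 10⁻²² kg·m/s.
λ = h/p = 6.626 × 10⁻³⁴ / 3.009 × 10⁻²² = 2.20 × 10⁻¹² m = 2200 fm.

λ = 2200 fm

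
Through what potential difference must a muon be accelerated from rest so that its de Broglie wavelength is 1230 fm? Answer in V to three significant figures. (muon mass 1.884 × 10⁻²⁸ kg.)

V = 4810 V

p = h/λ = 6.626 × 10⁻³⁴ / 1.230 × 10⁻¹² = 5.387 × 10⁻²² kg·m/s.
KE = p²/(2m) = 7.702 × 10⁻¹⁶ J.
V = KE/e = 7.702 × 10⁻¹⁶ / (1.602 × 10⁻¹⁹) = 4810 V.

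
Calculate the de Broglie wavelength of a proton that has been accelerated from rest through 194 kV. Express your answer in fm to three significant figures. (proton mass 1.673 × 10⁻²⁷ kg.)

KE = eV = 1.602 × 10⁻¹⁹ × 1.940 × 10⁵ = 3.108 × 10⁻¹⁴ J.
p = √(2mKE) = √(2 × 1.673 × 10⁻²⁷ × 3.108 × 10⁻¹⁴) = 1.020 × 10⁻²⁰ kg·m/s.
λ = h/p = 6.626 × 10⁻³⁴ / 1.020 × 10⁻²⁰ = 6.50 × 10⁻¹⁴ m = 65.0 fm.

λ = 65.0 fm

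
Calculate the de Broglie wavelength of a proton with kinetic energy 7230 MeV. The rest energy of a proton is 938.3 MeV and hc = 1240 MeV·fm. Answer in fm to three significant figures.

λ = 0.153 fm

Total energy E = KE + m₀c² = 7230 + 938.3 = 8168.3 MeV.
(pc)² = E² − (m₀c²)² = (8168.3)² − (938.3)² = 6.584 × 10⁷ MeV², so pc = 8114 MeV.
λ = hc/(pc) = 1240 MeV·fm / 8114 MeV = 0.153 fm.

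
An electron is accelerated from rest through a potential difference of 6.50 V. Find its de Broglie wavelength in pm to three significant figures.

λ = 481 pm

KE = eV = 1.602 × 10⁻¹⁹ × 6.500 = 1.041 × 10⁻¹⁸ J.
p = √(2mKE) = √(2 × 9.109 × 10⁻³¹ × 1.041 × 10⁻¹⁸) = 1.377 × 10⁻²⁴ kg·m/s.
λ = h/p = 6.626 × 10⁻³⁴ / 1.377 × 10⁻²⁴ = 4.81 × 10⁻¹⁰ m = 481 pm.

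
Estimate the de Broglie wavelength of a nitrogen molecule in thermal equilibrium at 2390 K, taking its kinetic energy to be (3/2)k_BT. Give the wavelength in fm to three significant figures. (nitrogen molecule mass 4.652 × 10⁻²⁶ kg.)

KE = (3/2)k_BT = 1.5 × 1.381 × 10⁻²³ × 2390 = 4.951 × 10⁻²⁰ J.
p = √(2mKE) = √(2 × 4.652 × 10⁻²⁶ × 4.951 × 10⁻²⁰) = 6.787 × 10⁻²³ kg·m/s.
λ = h/p = 9.76 × 10⁻¹² m = 9760 fm.

λ = 9760 fm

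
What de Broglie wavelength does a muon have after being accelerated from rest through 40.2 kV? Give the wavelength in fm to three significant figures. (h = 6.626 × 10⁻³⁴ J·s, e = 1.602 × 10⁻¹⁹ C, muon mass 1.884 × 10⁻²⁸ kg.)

KE = eV = 1.602 × 10⁻¹⁹ × 4.020 × 10⁴ = 6.440 × 10⁻¹⁵ J.
p = √(2mKE) = √(2 × 1.884 × 10⁻²⁸ × 6.440 × 10⁻¹⁵) = 1.558 × 10⁻²¹ kg·m/s.
λ = h/p = 6.626 × 10⁻³⁴ / 1.558 × 10⁻²¹ = 4.25 × 10⁻¹³ m = 425 fm.

λ = 425 fm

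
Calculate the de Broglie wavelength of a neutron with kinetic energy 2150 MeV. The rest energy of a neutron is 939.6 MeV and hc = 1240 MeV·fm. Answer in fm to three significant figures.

λ = 0.421 fm

Total energy E = KE + m₀c² = 2150 + 939.6 = 3089.6 MeV.
(pc)² = E² − (m₀c²)² = (3089.6)² − (939.6)² = 8.663 × 10⁶ MeV², so pc = 2943 MeV.
λ = hc/(pc) = 1240 MeV·fm / 2943 MeV = 0.421 fm.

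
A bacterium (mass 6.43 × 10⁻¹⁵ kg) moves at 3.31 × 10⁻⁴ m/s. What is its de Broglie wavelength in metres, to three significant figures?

p = mv = 6.43 × 10⁻¹⁵ × 3.31 × 10⁻⁴ = 2.128 × 10⁻¹⁸ kg·m/s.
λ = h/p = 6.626 × 10⁻³⁴ / 2.128 × 10⁻¹⁸ = 3.11 × 10⁻¹⁶ m.

λ = 3.11 × 10⁻¹⁶ m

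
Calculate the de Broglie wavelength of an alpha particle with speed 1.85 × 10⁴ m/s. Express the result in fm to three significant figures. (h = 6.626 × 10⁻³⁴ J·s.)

p = mv = 6.645 × 10⁻²⁷ × 1.85 × 10⁴ = 1.229 × 10⁻²² kg·m/s.
λ = h/p = 6.626 × 10⁻³⁴ / 1.229 × 10⁻²² = 5.39 × 10⁻¹² m = 5390 fm.

λ = 5390 fm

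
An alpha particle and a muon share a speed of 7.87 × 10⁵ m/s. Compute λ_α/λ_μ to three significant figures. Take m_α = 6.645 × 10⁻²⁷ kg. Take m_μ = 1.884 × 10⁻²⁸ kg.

At fixed v, p = mv so λ = h/(mv) ∝ 1/m.
λ_α/λ_μ = m_μ/m_α = 1.884 × 10⁻²⁸/6.645 × 10⁻²⁷ = 0.0284.

λ_α/λ_μ = 0.0284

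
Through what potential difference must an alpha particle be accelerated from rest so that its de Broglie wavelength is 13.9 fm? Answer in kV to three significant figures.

p = h/λ = 6.626 × 10⁻³⁴ / 1.390 × 10⁻¹⁴ = 4.767 × 10⁻²⁰ kg·m/s.
KE = p²/(2m) = 1.710 × 10⁻¹³ J.
V = KE/2e = 1.710 × 10⁻¹³ / (2 × 1.602 × 10⁻¹⁹) = 534 kV.

V = 534 kV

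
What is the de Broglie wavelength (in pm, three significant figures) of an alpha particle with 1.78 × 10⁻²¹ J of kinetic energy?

λ = 136 pm

p = √(2mKE) = √(2 × 6.645 × 10⁻²⁷ × 1.780 × 10⁻²¹) = 4.864 × 10⁻²⁴ kg·m/s.
λ = h/p = 6.626 × 10⁻³⁴ / 4.864 × 10⁻²⁴ = 1.36 × 10⁻¹⁰ m = 136 pm.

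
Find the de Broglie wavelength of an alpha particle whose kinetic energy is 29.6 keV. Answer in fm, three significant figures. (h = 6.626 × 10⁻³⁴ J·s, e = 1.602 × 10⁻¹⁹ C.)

λ = 83.5 fm

KE = 29.6 keV = 4.742 × 10⁻¹⁵ J.
p = √(2mKE) = √(2 × 6.645 × 10⁻²⁷ × 4.742 × 10⁻¹⁵) = 7.939 × 10⁻²¹ kg·m/s.
λ = h/p = 6.626 × 10⁻³⁴ / 7.939 × 10⁻²¹ = 8.35 × 10⁻¹⁴ m = 83.5 fm.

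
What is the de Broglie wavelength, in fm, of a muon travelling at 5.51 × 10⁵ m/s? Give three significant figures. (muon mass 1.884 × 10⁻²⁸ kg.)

p = mv = 1.884 × 10⁻²⁸ × 5.51 × 10⁵ = 1.038 × 10⁻²² kg·m/s.
λ = h/p = 6.626 × 10⁻³⁴ / 1.038 × 10⁻²² = 6.38 × 10⁻¹² m = 6380 fm.

λ = 6380 fm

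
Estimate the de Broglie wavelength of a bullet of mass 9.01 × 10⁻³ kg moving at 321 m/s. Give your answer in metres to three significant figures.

λ = 2.29 × 10⁻³⁴ m

p = mv = 9.01 × 10⁻³ × 321 = 2.892 kg·m/s.
λ = h/p = 6.626 × 10⁻³⁴ / 2.892 = 2.29 × 10⁻³⁴ m.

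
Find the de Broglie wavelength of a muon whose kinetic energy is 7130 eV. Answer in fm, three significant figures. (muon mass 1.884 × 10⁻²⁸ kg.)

λ = 1010 fm

KE = 7130 eV = 1.142 × 10⁻¹⁵ J.
p = √(2mKE) = √(2 × 1.884 × 10⁻²⁸ × 1.142 × 10⁻¹⁵) = 6.560 × 10⁻²² kg·m/s.
λ = h/p = 6.626 × 10⁻³⁴ / 6.560 × 10⁻²² = 1.01 × 10⁻¹² m = 1010 fm.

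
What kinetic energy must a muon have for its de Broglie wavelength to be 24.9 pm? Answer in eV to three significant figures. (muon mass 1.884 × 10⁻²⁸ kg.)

p = h/λ = 6.626 × 10⁻³⁴ / 2.490 × 10⁻¹¹ = 2.661 × 10⁻²³ kg·m/s.
KE = p²/(2m) = (2.661 × 10⁻²³)² / (2 × 1.884 × 10⁻²⁸) = 1.879 × 10⁻¹⁸ J = 11.7 eV.

KE = 11.7 eV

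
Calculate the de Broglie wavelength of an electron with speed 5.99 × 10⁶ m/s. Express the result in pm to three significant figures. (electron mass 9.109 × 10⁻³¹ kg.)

p = mv = 9.109 × 10⁻³¹ × 5.99 × 10⁶ = 5.456 × 10⁻²⁴ kg·m/s.
λ = h/p = 6.626 × 10⁻³⁴ / 5.456 × 10⁻²⁴ = 1.21 × 10⁻¹⁰ m = 121 pm.

λ = 121 pm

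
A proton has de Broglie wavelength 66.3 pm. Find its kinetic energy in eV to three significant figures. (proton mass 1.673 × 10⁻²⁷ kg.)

p = h/λ = 6.626 × 10⁻³⁴ / 6.630 × 10⁻¹¹ = 9.994 × 10⁻²⁴ kg·m/s.
KE = p²/(2m) = (9.994 × 10⁻²⁴)² / (2 × 1.673 × 10⁻²⁷) = 2.985 × 10⁻²⁰ J = 0.186 eV.

KE = 0.186 eV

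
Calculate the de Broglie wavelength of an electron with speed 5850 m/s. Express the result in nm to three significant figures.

λ = 124 nm

p = mv = 9.109 × 10⁻³¹ × 5850 = 5.329 × 10⁻²⁷ kg·m/s.
λ = h/p = 6.626 × 10⁻³⁴ / 5.329 × 10⁻²⁷ = 1.24 × 10⁻⁷ m = 124 nm.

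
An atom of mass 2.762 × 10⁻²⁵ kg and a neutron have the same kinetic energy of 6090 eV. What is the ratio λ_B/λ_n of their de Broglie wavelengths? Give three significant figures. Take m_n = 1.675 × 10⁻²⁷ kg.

λ_B/λ_n = 0.0779

At fixed KE, p = √(2mKE) so λ = h/p ∝ 1/√m.
λ_B/λ_n = √(m_n/m_B) = √(1.675 × 10⁻²⁷/2.762 × 10⁻²⁵) = √(6.064 × 10⁻³) = 0.0779.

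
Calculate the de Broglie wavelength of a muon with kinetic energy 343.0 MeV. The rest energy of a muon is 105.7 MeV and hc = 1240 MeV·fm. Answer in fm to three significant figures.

λ = 2.84 fm

Total energy E = KE + m₀c² = 343.0 + 105.7 = 448.7 MeV.
(pc)² = E² − (m₀c²)² = (448.7)² − (105.7)² = 1.902 × 10⁵ MeV², so pc = 436.1 MeV.
λ = hc/(pc) = 1240 MeV·fm / 436.1 MeV = 2.84 fm.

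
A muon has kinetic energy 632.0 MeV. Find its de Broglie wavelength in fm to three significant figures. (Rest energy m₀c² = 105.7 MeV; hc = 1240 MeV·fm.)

Total energy E = KE + m₀c² = 632.0 + 105.7 = 737.7 MeV.
(pc)² = E² − (m₀c²)² = (737.7)² − (105.7)² = 5.330 × 10⁵ MeV², so pc = 730.1 MeV.
λ = hc/(pc) = 1240 MeV·fm / 730.1 MeV = 1.70 fm.

λ = 1.70 fm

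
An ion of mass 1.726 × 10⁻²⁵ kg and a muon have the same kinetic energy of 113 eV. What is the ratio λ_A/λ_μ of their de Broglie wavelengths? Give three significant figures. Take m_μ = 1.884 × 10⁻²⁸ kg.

λ_A/λ_μ = 0.0330

At fixed KE, p = √(2mKE) so λ = h/p ∝ 1/√m.
λ_A/λ_μ = √(m_μ/m_A) = √(1.884 × 10⁻²⁸/1.726 × 10⁻²⁵) = √(1.092 × 10⁻³) = 0.0330.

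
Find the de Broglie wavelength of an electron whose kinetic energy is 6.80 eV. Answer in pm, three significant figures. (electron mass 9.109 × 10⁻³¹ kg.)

KE = 6.80 eV = 1.089 × 10⁻¹⁸ J.
p = √(2mKE) = √(2 × 9.109 × 10⁻³¹ × 1.089 × 10⁻¹⁸) = 1.409 × 10⁻²⁴ kg·m/s.
λ = h/p = 6.626 × 10⁻³⁴ / 1.409 × 10⁻²⁴ = 4.70 × 10⁻¹⁰ m = 470 pm.

λ = 470 pm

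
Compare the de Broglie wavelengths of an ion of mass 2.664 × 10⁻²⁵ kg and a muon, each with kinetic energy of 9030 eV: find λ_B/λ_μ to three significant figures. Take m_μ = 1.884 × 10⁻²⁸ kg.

λ_B/λ_μ = 0.0266

At fixed KE, p = √(2mKE) so λ = h/p ∝ 1/√m.
λ_B/λ_μ = √(m_μ/m_B) = √(1.884 × 10⁻²⁸/2.664 × 10⁻²⁵) = √(7.072 × 10⁻⁴) = 0.0266.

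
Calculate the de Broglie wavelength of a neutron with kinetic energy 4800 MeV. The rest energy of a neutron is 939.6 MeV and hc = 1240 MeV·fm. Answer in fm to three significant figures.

λ = 0.219 fm

Total energy E = KE + m₀c² = 4800 + 939.6 = 5739.6 MeV.
(pc)² = E² − (m₀c²)² = (5739.6)² − (939.6)² = 3.206 × 10⁷ MeV², so pc = 5662 MeV.
λ = hc/(pc) = 1240 MeV·fm / 5662 MeV = 0.219 fm.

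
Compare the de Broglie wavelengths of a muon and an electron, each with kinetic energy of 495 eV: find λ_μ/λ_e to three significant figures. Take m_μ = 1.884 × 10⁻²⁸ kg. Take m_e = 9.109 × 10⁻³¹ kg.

At fixed KE, p = √(2mKE) so λ = h/p ∝ 1/√m.
λ_μ/λ_e = √(m_e/m_μ) = √(9.109 × 10⁻³¹/1.884 × 10⁻²⁸) = √(4.835 × 10⁻³) = 0.0695.

λ_μ/λ_e = 0.0695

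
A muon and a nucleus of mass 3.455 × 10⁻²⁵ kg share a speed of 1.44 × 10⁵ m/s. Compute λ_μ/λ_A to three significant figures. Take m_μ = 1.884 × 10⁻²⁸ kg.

λ_μ/λ_A = 1830

At fixed v, p = mv so λ = h/(mv) ∝ 1/m.
λ_μ/λ_A = m_A/m_μ = 3.455 × 10⁻²⁵/1.884 × 10⁻²⁸ = 1830.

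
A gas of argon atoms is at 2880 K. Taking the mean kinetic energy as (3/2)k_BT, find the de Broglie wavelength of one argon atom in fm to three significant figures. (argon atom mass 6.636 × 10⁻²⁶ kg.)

λ = 7450 fm

KE = (3/2)k_BT = 1.5 × 1.381 × 10⁻²³ × 2880 = 5.966 × 10⁻²⁰ J.
p = √(2mKE) = √(2 × 6.636 × 10⁻²⁶ × 5.966 × 10⁻²⁰) = 8.898 × 10⁻²³ kg·m/s.
λ = h/p = 7.45 × 10⁻¹² m = 7450 fm.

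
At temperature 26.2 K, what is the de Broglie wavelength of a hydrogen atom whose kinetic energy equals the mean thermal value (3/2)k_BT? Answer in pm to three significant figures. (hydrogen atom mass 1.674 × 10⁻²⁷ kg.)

λ = 492 pm

KE = (3/2)k_BT = 1.5 × 1.381 × 10⁻²³ × 26.2 = 5.427 × 10⁻²² J.
p = √(2mKE) = √(2 × 1.674 × 10⁻²⁷ × 5.427 × 10⁻²²) = 1.348 × 10⁻²⁴ kg·m/s.
λ = h/p = 4.92 × 10⁻¹⁰ m = 492 pm.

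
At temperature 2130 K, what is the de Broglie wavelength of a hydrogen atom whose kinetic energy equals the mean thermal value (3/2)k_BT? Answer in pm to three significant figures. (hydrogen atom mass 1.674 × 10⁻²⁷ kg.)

λ = 54.5 pm

KE = (3/2)k_BT = 1.5 × 1.381 × 10⁻²³ × 2130 = 4.412 × 10⁻²⁰ J.
p = √(2mKE) = √(2 × 1.674 × 10⁻²⁷ × 4.412 × 10⁻²⁰) = 1.215 × 10⁻²³ kg·m/s.
λ = h/p = 5.45 × 10⁻¹¹ m = 54.5 pm.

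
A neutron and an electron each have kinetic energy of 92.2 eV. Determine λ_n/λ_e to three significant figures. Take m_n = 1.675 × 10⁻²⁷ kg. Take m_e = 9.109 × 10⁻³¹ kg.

At fixed KE, p = √(2mKE) so λ = h/p ∝ 1/√m.
λ_n/λ_e = √(m_e/m_n) = √(9.109 × 10⁻³¹/1.675 × 10⁻²⁷) = √(5.438 × 10⁻⁴) = 0.0233.

λ_n/λ_e = 0.0233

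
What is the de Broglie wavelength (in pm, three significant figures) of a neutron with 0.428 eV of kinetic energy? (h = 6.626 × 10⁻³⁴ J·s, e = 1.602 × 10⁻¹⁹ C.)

λ = 43.7 pm

KE = 0.428 eV = 6.857 × 10⁻²⁰ J.
p = √(2mKE) = √(2 × 1.675 × 10⁻²⁷ × 6.857 × 10⁻²⁰) = 1.516 × 10⁻²³ kg·m/s.
λ = h/p = 6.626 × 10⁻³⁴ / 1.516 × 10⁻²³ = 4.37 × 10⁻¹¹ m = 43.7 pm.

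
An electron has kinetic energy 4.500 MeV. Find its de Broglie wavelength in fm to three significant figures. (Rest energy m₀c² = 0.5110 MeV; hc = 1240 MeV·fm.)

λ = 249 fm

Total energy E = KE + m₀c² = 4.500 + 0.5110 = 5.0110 MeV.
(pc)² = E² − (m₀c²)² = (5.0110)² − (0.5110)² = 24.85 MeV², so pc = 4.985 MeV.
λ = hc/(pc) = 1240 MeV·fm / 4.985 MeV = 249 fm.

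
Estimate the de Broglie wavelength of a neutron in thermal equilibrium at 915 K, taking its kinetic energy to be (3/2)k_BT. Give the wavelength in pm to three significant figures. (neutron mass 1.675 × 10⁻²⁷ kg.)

KE = (3/2)k_BT = 1.5 × 1.381 × 10⁻²³ × 915 = 1.895 × 10⁻²⁰ J.
p = √(2mKE) = √(2 × 1.675 × 10⁻²⁷ × 1.895 × 10⁻²⁰) = 7.968 × 10⁻²⁴ kg·m/s.
λ = h/p = 8.32 × 10⁻¹¹ m = 83.2 pm.

λ = 83.2 pm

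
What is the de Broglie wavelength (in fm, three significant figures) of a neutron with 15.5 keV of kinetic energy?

λ = 230 fm

KE = 15.5 keV = 2.483 × 10⁻¹⁵ J.
p = √(2mKE) = √(2 × 1.675 × 10⁻²⁷ × 2.483 × 10⁻¹⁵) = 2.884 × 10⁻²¹ kg·m/s.
λ = h/p = 6.626 × 10⁻³⁴ / 2.884 × 10⁻²¹ = 2.30 × 10⁻¹³ m = 230 fm.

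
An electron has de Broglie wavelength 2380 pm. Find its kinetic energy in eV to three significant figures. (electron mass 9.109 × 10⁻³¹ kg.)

KE = 0.266 eV

p = h/λ = 6.626 × 10⁻³⁴ / 2.380 × 10⁻⁹ = 2.784 × 10⁻²⁵ kg·m/s.
KE = p²/(2m) = (2.784 × 10⁻²⁵)² / (2 × 9.109 × 10⁻³¹) = 4.254 × 10⁻²⁰ J = 0.266 eV.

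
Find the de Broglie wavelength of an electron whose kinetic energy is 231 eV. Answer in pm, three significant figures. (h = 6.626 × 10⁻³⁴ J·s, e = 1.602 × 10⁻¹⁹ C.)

KE = 231 eV = 3.701 × 10⁻¹⁷ J.
p = √(2mKE) = √(2 × 9.109 × 10⁻³¹ × 3.701 × 10⁻¹⁷) = 8.211 × 10⁻²⁴ kg·m/s.
λ = h/p = 6.626 × 10⁻³⁴ / 8.211 × 10⁻²⁴ = 8.07 × 10⁻¹¹ m = 80.7 pm.

λ = 80.7 pm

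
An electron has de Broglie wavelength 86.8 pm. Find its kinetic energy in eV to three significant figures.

KE = 200 eV

p = h/λ = 6.626 × 10⁻³⁴ / 8.680 × 10⁻¹¹ = 7.634 × 10⁻²⁴ kg·m/s.
KE = p²/(2m) = (7.634 × 10⁻²⁴)² / (2 × 9.109 × 10⁻³¹) = 3.199 × 10⁻¹⁷ J = 200 eV.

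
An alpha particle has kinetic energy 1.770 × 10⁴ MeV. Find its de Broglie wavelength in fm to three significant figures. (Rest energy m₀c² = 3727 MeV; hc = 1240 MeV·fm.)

Total energy E = KE + m₀c² = 1.770 × 10⁴ + 3727 = 21427 MeV.
(pc)² = E² − (m₀c²)² = (21427)² − (3727)² = 4.452 × 10⁸ MeV², so pc = 2.110 × 10⁴ MeV.
λ = hc/(pc) = 1240 MeV·fm / 2.110 × 10⁴ MeV = 0.0588 fm.

λ = 0.0588 fm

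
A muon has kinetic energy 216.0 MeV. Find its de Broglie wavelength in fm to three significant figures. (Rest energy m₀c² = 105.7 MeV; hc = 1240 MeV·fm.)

λ = 4.08 fm

Total energy E = KE + m₀c² = 216.0 + 105.7 = 321.7 MeV.
(pc)² = E² − (m₀c²)² = (321.7)² − (105.7)² = 9.232 × 10⁴ MeV², so pc = 303.8 MeV.
λ = hc/(pc) = 1240 MeV·fm / 303.8 MeV = 4.08 fm.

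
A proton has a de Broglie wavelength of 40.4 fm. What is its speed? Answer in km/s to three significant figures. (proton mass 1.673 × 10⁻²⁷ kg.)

v = 9800 km/s

p = h/λ = 6.626 × 10⁻³⁴ / 4.040 × 10⁻¹⁴ = 1.640 × 10⁻²⁰ kg·m/s.
v = p/m = 1.640 × 10⁻²⁰ / 1.673 × 10⁻²⁷ = 9.80 × 10⁶ m/s = 9800 km/s.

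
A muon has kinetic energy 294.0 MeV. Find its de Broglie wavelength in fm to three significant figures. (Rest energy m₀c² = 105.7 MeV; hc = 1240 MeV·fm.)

λ = 3.22 fm

Total energy E = KE + m₀c² = 294.0 + 105.7 = 399.7 MeV.
(pc)² = E² − (m₀c²)² = (399.7)² − (105.7)² = 1.486 × 10⁵ MeV², so pc = 385.5 MeV.
λ = hc/(pc) = 1240 MeV·fm / 385.5 MeV = 3.22 fm.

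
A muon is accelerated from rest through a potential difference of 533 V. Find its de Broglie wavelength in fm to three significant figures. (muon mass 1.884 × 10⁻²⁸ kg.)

λ = 3690 fm

KE = eV = 1.602 × 10⁻¹⁹ × 533.0 = 8.539 × 10⁻¹⁷ J.
p = √(2mKE) = √(2 × 1.884 × 10⁻²⁸ × 8.539 × 10⁻¹⁷) = 1.794 × 10⁻²² kg·m/s.
λ = h/p = 6.626 × 10⁻³⁴ / 1.794 × 10⁻²² = 3.69 × 10⁻¹² m = 3690 fm.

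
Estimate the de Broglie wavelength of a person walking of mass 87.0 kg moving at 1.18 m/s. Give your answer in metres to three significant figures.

λ = 6.45 × 10⁻³⁶ m

p = mv = 87.0 × 1.18 = 1.027 × 10² kg·m/s.
λ = h/p = 6.626 × 10⁻³⁴ / 1.027 × 10² = 6.45 × 10⁻³⁶ m.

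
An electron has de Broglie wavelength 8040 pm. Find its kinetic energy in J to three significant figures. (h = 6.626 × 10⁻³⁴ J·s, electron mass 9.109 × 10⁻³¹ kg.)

p = h/λ = 6.626 × 10⁻³⁴ / 8.040 × 10⁻⁹ = 8.241 × 10⁻²⁶ kg·m/s.
KE = p²/(2m) = (8.241 × 10⁻²⁶)² / (2 × 9.109 × 10⁻³¹) = 3.728 × 10⁻²¹ J = 3.73 × 10⁻²¹ J.

KE = 3.73 × 10⁻²¹ J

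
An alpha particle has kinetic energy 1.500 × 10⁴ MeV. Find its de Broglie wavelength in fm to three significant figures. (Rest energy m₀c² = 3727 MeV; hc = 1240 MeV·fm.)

λ = 0.0676 fm

Total energy E = KE + m₀c² = 1.500 × 10⁴ + 3727 = 18727 MeV.
(pc)² = E² − (m₀c²)² = (18727)² − (3727)² = 3.368 × 10⁸ MeV², so pc = 1.835 × 10⁴ MeV.
λ = hc/(pc) = 1240 MeV·fm / 1.835 × 10⁴ MeV = 0.0676 fm.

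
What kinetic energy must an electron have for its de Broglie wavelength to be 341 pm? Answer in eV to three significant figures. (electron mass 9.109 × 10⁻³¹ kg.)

KE = 12.9 eV

p = h/λ = 6.626 × 10⁻³⁴ / 3.410 × 10⁻¹⁰ = 1.943 × 10⁻²⁴ kg·m/s.
KE = p²/(2m) = (1.943 × 10⁻²⁴)² / (2 × 9.109 × 10⁻³¹) = 2.072 × 10⁻¹⁸ J = 12.9 eV.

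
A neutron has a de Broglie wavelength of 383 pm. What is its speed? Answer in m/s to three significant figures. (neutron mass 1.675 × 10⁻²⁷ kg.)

v = 1030 m/s

p = h/λ = 6.626 × 10⁻³⁴ / 3.830 × 10⁻¹⁰ = 1.730 × 10⁻²⁴ kg·m/s.
v = p/m = 1.730 × 10⁻²⁴ / 1.675 × 10⁻²⁷ = 1.03 × 10³ m/s = 1030 m/s.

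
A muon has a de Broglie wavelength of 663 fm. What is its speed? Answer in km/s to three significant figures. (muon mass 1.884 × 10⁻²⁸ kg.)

v = 5300 km/s

p = h/λ = 6.626 × 10⁻³⁴ / 6.630 × 10⁻¹³ = 9.994 × 10⁻²² kg·m/s.
v = p/m = 9.994 × 10⁻²² / 1.884 × 10⁻²⁸ = 5.30 × 10⁶ m/s = 5300 km/s.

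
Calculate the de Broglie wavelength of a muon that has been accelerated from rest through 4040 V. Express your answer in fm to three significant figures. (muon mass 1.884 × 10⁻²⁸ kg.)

λ = 1340 fm

KE = eV = 1.602 × 10⁻¹⁹ × 4040 = 6.472 × 10⁻¹⁶ J.
p = √(2mKE) = √(2 × 1.884 × 10⁻²⁸ × 6.472 × 10⁻¹⁶) = 4.938 × 10⁻²² kg·m/s.
λ = h/p = 6.626 × 10⁻³⁴ / 4.938 × 10⁻²² = 1.34 × 10⁻¹² m = 1340 fm.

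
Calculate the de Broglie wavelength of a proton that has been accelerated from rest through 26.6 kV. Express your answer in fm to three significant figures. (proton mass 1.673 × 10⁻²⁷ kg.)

λ = 175 fm

KE = eV = 1.602 × 10⁻¹⁹ × 2.660 × 10⁴ = 4.261 × 10⁻¹⁵ J.
p = √(2mKE) = √(2 × 1.673 × 10⁻²⁷ × 4.261 × 10⁻¹⁵) = 3.776 × 10⁻²¹ kg·m/s.
λ = h/p = 6.626 × 10⁻³⁴ / 3.776 × 10⁻²¹ = 1.75 × 10⁻¹³ m = 175 fm.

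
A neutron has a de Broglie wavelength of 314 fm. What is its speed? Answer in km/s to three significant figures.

p = h/λ = 6.626 × 10⁻³⁴ / 3.140 × 10⁻¹³ = 2.110 × 10⁻²¹ kg·m/s.
v = p/m = 2.110 × 10⁻²¹ / 1.675 × 10⁻²⁷ = 1.26 × 10⁶ m/s = 1260 km/s.

v = 1260 km/s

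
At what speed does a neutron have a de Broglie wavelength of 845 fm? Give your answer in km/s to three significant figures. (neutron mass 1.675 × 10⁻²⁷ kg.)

v = 468 km/s

p = h/λ = 6.626 × 10⁻³⁴ / 8.450 × 10⁻¹³ = 7.841 × 10⁻²² kg·m/s.
v = p/m = 7.841 × 10⁻²² / 1.675 × 10⁻²⁷ = 4.68 × 10⁵ m/s = 468 km/s.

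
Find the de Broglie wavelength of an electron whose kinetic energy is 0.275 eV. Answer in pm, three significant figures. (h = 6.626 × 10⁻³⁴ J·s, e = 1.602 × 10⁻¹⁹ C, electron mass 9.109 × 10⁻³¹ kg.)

KE = 0.275 eV = 4.406 × 10⁻²⁰ J.
p = √(2mKE) = √(2 × 9.109 × 10⁻³¹ × 4.406 × 10⁻²⁰) = 2.833 × 10⁻²⁵ kg·m/s.
λ = h/p = 6.626 × 10⁻³⁴ / 2.833 × 10⁻²⁵ = 2.34 × 10⁻⁹ m = 2340 pm.

λ = 2340 pm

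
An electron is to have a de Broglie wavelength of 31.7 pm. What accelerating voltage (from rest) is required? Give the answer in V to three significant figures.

p = h/λ = 6.626 × 10⁻³⁴ / 3.170 × 10⁻¹¹ = 2.090 × 10⁻²³ kg·m/s.
KE = p²/(2m) = 2.398 × 10⁻¹⁶ J.
V = KE/e = 2.398 × 10⁻¹⁶ / (1.602 × 10⁻¹⁹) = 1500 V.

V = 1500 V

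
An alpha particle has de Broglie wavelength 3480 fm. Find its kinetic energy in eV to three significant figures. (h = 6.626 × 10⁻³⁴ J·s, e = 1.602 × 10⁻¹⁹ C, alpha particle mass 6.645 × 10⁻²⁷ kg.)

p = h/λ = 6.626 × 10⁻³⁴ / 3.480 × 10⁻¹² = 1.904 × 10⁻²² kg·m/s.
KE = p²/(2m) = (1.904 × 10⁻²²)² / (2 × 6.645 × 10⁻²⁷) = 2.728 × 10⁻¹⁸ J = 17.0 eV.

KE = 17.0 eV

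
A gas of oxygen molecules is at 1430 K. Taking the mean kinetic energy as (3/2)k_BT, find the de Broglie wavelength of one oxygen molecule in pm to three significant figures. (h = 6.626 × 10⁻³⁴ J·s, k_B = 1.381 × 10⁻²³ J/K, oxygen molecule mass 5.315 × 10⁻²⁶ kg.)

λ = 11.8 pm

KE = (3/2)k_BT = 1.5 × 1.381 × 10⁻²³ × 1430 = 2.962 × 10⁻²⁰ J.
p = √(2mKE) = √(2 × 5.315 × 10⁻²⁶ × 2.962 × 10⁻²⁰) = 5.611 × 10⁻²³ kg·m/s.
λ = h/p = 1.18 × 10⁻¹¹ m = 11.8 pm.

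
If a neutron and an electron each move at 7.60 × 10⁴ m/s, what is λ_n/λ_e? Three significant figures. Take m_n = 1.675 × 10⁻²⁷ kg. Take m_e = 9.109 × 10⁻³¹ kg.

λ_n/λ_e = 5.44 × 10⁻⁴

At fixed v, p = mv so λ = h/(mv) ∝ 1/m.
λ_n/λ_e = m_e/m_n = 9.109 × 10⁻³¹/1.675 × 10⁻²⁷ = 5.44 × 10⁻⁴.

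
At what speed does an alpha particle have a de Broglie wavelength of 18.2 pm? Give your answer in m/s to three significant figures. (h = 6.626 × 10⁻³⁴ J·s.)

p = h/λ = 6.626 × 10⁻³⁴ / 1.820 × 10⁻¹¹ = 3.641 × 10⁻²³ kg·m/s.
v = p/m = 3.641 × 10⁻²³ / 6.645 × 10⁻²⁷ = 5.48 × 10³ m/s = 5480 m/s.

v = 5480 m/s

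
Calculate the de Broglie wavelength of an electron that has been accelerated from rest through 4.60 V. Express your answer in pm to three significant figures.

λ = 572 pm

KE = eV = 1.602 × 10⁻¹⁹ × 4.600 = 7.369 × 10⁻¹⁹ J.
p = √(2mKE) = √(2 × 9.109 × 10⁻³¹ × 7.369 × 10⁻¹⁹) = 1.159 × 10⁻²⁴ kg·m/s.
λ = h/p = 6.626 × 10⁻³⁴ / 1.159 × 10⁻²⁴ = 5.72 × 10⁻¹⁰ m = 572 pm.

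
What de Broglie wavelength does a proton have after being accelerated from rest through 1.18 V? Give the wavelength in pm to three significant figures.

λ = 26.3 pm

KE = eV = 1.602 × 10⁻¹⁹ × 1.180 = 1.890 × 10⁻¹⁹ J.
p = √(2mKE) = √(2 × 1.673 × 10⁻²⁷ × 1.890 × 10⁻¹⁹) = 2.515 × 10⁻²³ kg·m/s.
λ = h/p = 6.626 × 10⁻³⁴ / 2.515 × 10⁻²³ = 2.63 × 10⁻¹¹ m = 26.3 pm.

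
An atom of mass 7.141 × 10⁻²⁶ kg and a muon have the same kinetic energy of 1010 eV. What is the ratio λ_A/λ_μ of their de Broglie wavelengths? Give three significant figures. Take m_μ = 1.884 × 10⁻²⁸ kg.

λ_A/λ_μ = 0.0514

At fixed KE, p = √(2mKE) so λ = h/p ∝ 1/√m.
λ_A/λ_μ = √(m_μ/m_A) = √(1.884 × 10⁻²⁸/7.141 × 10⁻²⁶) = √(2.638 × 10⁻³) = 0.0514.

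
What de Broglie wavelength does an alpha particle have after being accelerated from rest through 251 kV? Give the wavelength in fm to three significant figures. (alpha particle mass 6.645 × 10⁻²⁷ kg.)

KE = 2eV = 2 × 1.602 × 10⁻¹⁹ × 2.510 × 10⁵ = 8.042 × 10⁻¹⁴ J.
p = √(2mKE) = √(2 × 6.645 × 10⁻²⁷ × 8.042 × 10⁻¹⁴) = 3.269 × 10⁻²⁰ kg·m/s.
λ = h/p = 6.626 × 10⁻³⁴ / 3.269 × 10⁻²⁰ = 2.03 × 10⁻¹⁴ m = 20.3 fm.

λ = 20.3 fm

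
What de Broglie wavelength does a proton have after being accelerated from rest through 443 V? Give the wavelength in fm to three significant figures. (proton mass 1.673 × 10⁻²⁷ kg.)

KE = eV = 1.602 × 10⁻¹⁹ × 443.0 = 7.097 × 10⁻¹⁷ J.
p = √(2mKE) = √(2 × 1.673 × 10⁻²⁷ × 7.097 × 10⁻¹⁷) = 4.873 × 10⁻²² kg·m/s.
λ = h/p = 6.626 × 10⁻³⁴ / 4.873 × 10⁻²² = 1.36 × 10⁻¹² m = 1360 fm.

λ = 1360 fm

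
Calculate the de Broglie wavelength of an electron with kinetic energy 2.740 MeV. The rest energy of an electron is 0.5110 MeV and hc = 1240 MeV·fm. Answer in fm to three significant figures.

Total energy E = KE + m₀c² = 2.740 + 0.5110 = 3.2510 MeV.
(pc)² = E² − (m₀c²)² = (3.2510)² − (0.5110)² = 10.31 MeV², so pc = 3.211 MeV.
λ = hc/(pc) = 1240 MeV·fm / 3.211 MeV = 386 fm.

λ = 386 fm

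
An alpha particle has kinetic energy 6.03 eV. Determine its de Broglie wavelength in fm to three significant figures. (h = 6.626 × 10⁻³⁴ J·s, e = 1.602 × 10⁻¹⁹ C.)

λ = 5850 fm

KE = 6.03 eV = 9.660 × 10⁻¹⁹ J.
p = √(2mKE) = √(2 × 6.645 × 10⁻²⁷ × 9.660 × 10⁻¹⁹) = 1.133 × 10⁻²² kg·m/s.
λ = h/p = 6.626 × 10⁻³⁴ / 1.133 × 10⁻²² = 5.85 × 10⁻¹² m = 5850 fm.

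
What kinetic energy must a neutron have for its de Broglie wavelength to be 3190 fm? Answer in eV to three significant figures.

p = h/λ = 6.626 × 10⁻³⁴ / 3.190 × 10⁻¹² = 2.077 × 10⁻²² kg·m/s.
KE = p²/(2m) = (2.077 × 10⁻²²)² / (2 × 1.675 × 10⁻²⁷) = 1.288 × 10⁻¹⁷ J = 80.4 eV.

KE = 80.4 eV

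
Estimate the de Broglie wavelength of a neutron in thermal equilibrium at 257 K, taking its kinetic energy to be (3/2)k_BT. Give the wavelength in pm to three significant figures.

λ = 157 pm

KE = (3/2)k_BT = 1.5 × 1.381 × 10⁻²³ × 257 = 5.324 × 10⁻²¹ J.
p = √(2mKE) = √(2 × 1.675 × 10⁻²⁷ × 5.324 × 10⁻²¹) = 4.223 × 10⁻²⁴ kg·m/s.
λ = h/p = 1.57 × 10⁻¹⁰ m = 157 pm.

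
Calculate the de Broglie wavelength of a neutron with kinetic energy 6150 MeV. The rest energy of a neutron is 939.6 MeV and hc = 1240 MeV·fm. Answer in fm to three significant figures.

λ = 0.176 fm

Total energy E = KE + m₀c² = 6150 + 939.6 = 7089.6 MeV.
(pc)² = E² − (m₀c²)² = (7089.6)² − (939.6)² = 4.938 × 10⁷ MeV², so pc = 7027 MeV.
λ = hc/(pc) = 1240 MeV·fm / 7027 MeV = 0.176 fm.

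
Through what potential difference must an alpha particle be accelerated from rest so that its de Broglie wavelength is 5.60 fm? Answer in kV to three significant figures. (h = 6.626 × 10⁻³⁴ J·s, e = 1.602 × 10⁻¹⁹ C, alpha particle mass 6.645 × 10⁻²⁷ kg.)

p = h/λ = 6.626 × 10⁻³⁴ / 5.600 × 10⁻¹⁵ = 1.183 × 10⁻¹⁹ kg·m/s.
KE = p²/(2m) = 1.053 × 10⁻¹² J.
V = KE/2e = 1.053 × 10⁻¹² / (2 × 1.602 × 10⁻¹⁹) = 3290 kV.

V = 3290 kV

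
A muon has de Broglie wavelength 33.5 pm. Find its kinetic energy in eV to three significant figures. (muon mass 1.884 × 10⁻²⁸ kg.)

KE = 6.48 eV

p = h/λ = 6.626 × 10⁻³⁴ / 3.350 × 10⁻¹¹ = 1.978 × 10⁻²³ kg·m/s.
KE = p²/(2m) = (1.978 × 10⁻²³)² / (2 × 1.884 × 10⁻²⁸) = 1.038 × 10⁻¹⁸ J = 6.48 eV.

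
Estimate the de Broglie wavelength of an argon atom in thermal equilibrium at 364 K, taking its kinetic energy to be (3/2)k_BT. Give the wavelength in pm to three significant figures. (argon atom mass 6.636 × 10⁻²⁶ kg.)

KE = (3/2)k_BT = 1.5 × 1.381 × 10⁻²³ × 364 = 7.540 × 10⁻²¹ J.
p = √(2mKE) = √(2 × 6.636 × 10⁻²⁶ × 7.540 × 10⁻²¹) = 3.163 × 10⁻²³ kg·m/s.
λ = h/p = 2.09 × 10⁻¹¹ m = 20.9 pm.

λ = 20.9 pm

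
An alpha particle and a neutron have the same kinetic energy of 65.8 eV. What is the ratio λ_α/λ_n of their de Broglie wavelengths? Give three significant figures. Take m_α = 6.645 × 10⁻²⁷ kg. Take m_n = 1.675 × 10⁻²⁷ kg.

At fixed KE, p = √(2mKE) so λ = h/p ∝ 1/√m.
λ_α/λ_n = √(m_n/m_α) = √(1.675 × 10⁻²⁷/6.645 × 10⁻²⁷) = √(0.2521) = 0.502.

λ_α/λ_n = 0.502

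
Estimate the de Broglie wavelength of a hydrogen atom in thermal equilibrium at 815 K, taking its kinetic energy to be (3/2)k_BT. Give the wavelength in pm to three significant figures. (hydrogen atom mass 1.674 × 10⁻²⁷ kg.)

λ = 88.1 pm

KE = (3/2)k_BT = 1.5 × 1.381 × 10⁻²³ × 815 = 1.688 × 10⁻²⁰ J.
p = √(2mKE) = √(2 × 1.674 × 10⁻²⁷ × 1.688 × 10⁻²⁰) = 7.518 × 10⁻²⁴ kg·m/s.
λ = h/p = 8.81 × 10⁻¹¹ m = 88.1 pm.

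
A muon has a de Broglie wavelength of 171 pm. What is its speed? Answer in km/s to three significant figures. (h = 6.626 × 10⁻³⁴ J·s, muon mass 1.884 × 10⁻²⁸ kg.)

p = h/λ = 6.626 × 10⁻³⁴ / 1.710 × 10⁻¹⁰ = 3.875 × 10⁻²⁴ kg·m/s.
v = p/m = 3.875 × 10⁻²⁴ / 1.884 × 10⁻²⁸ = 2.06 × 10⁴ m/s = 20.6 km/s.

v = 20.6 km/s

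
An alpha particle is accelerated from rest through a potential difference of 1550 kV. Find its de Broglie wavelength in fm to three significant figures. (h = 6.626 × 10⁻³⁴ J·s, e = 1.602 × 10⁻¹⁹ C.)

KE = 2eV = 2 × 1.602 × 10⁻¹⁹ × 1.550 × 10⁶ = 4.966 × 10⁻¹³ J.
p = √(2mKE) = √(2 × 6.645 × 10⁻²⁷ × 4.966 × 10⁻¹³) = 8.124 × 10⁻²⁰ kg·m/s.
λ = h/p = 6.626 × 10⁻³⁴ / 8.124 × 10⁻²⁰ = 8.16 × 10⁻¹⁵ m = 8.16 fm.

λ = 8.16 fm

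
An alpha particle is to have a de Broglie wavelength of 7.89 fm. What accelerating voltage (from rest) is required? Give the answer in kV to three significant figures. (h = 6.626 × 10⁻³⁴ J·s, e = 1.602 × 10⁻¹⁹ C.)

V = 1660 kV

p = h/λ = 6.626 × 10⁻³⁴ / 7.890 × 10⁻¹⁵ = 8.398 × 10⁻²⁰ kg·m/s.
KE = p²/(2m) = 5.307 × 10⁻¹³ J.
V = KE/2e = 5.307 × 10⁻¹³ / (2 × 1.602 × 10⁻¹⁹) = 1660 kV.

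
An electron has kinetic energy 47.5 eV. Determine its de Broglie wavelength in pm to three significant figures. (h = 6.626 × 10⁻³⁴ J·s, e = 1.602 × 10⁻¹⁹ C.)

λ = 178 pm

KE = 47.5 eV = 7.610 × 10⁻¹⁸ J.
p = √(2mKE) = √(2 × 9.109 × 10⁻³¹ × 7.610 × 10⁻¹⁸) = 3.723 × 10⁻²⁴ kg·m/s.
λ = h/p = 6.626 × 10⁻³⁴ / 3.723 × 10⁻²⁴ = 1.78 × 10⁻¹⁰ m = 178 pm.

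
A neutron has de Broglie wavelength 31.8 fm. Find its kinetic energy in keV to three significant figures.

KE = 809 keV

p = h/λ = 6.626 × 10⁻³⁴ / 3.180 × 10⁻¹⁴ = 2.084 × 10⁻²⁰ kg·m/s.
KE = p²/(2m) = (2.084 × 10⁻²⁰)² / (2 × 1.675 × 10⁻²⁷) = 1.296 × 10⁻¹³ J = 809 keV.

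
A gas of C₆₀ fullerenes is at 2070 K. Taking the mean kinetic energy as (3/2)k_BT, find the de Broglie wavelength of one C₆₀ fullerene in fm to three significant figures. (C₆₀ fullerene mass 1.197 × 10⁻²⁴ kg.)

λ = 2070 fm

KE = (3/2)k_BT = 1.5 × 1.381 × 10⁻²³ × 2070 = 4.288 × 10⁻²⁰ J.
p = √(2mKE) = √(2 × 1.197 × 10⁻²⁴ × 4.288 × 10⁻²⁰) = 3.204 × 10⁻²² kg·m/s.
λ = h/p = 2.07 × 10⁻¹² m = 2070 fm.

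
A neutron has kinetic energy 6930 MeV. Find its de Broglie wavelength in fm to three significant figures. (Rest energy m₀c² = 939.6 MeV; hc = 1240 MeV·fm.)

λ = 0.159 fm

Total energy E = KE + m₀c² = 6930 + 939.6 = 7869.6 MeV.
(pc)² = E² − (m₀c²)² = (7869.6)² − (939.6)² = 6.105 × 10⁷ MeV², so pc = 7813 MeV.
λ = hc/(pc) = 1240 MeV·fm / 7813 MeV = 0.159 fm.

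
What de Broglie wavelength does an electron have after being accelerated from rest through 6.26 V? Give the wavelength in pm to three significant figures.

KE = eV = 1.602 × 10⁻¹⁹ × 6.260 = 1.003 × 10⁻¹⁸ J.
p = √(2mKE) = √(2 × 9.109 × 10⁻³¹ × 1.003 × 10⁻¹⁸) = 1.352 × 10⁻²⁴ kg·m/s.
λ = h/p = 6.626 × 10⁻³⁴ / 1.352 × 10⁻²⁴ = 4.90 × 10⁻¹⁰ m = 490 pm.

λ = 490 pm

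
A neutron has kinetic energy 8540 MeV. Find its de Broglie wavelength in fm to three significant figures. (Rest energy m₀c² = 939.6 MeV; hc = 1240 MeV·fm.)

Total energy E = KE + m₀c² = 8540 + 939.6 = 9479.6 MeV.
(pc)² = E² − (m₀c²)² = (9479.6)² − (939.6)² = 8.898 × 10⁷ MeV², so pc = 9433 MeV.
λ = hc/(pc) = 1240 MeV·fm / 9433 MeV = 0.131 fm.

λ = 0.131 fm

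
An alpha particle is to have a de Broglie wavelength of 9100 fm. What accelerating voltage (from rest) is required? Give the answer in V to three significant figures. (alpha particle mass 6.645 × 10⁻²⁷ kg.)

V = 1.25 V

p = h/λ = 6.626 × 10⁻³⁴ / 9.100 × 10⁻¹² = 7.281 × 10⁻²³ kg·m/s.
KE = p²/(2m) = 3.989 × 10⁻¹⁹ J.
V = KE/2e = 3.989 × 10⁻¹⁹ / (2 × 1.602 × 10⁻¹⁹) = 1.25 V.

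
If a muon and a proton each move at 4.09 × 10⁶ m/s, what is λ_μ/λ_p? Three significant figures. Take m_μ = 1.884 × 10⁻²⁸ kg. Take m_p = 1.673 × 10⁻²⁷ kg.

At fixed v, p = mv so λ = h/(mv) ∝ 1/m.
λ_μ/λ_p = m_p/m_μ = 1.673 × 10⁻²⁷/1.884 × 10⁻²⁸ = 8.88.

λ_μ/λ_p = 8.88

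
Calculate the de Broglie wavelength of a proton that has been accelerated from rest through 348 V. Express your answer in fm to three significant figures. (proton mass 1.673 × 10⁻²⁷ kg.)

λ = 1530 fm

KE = eV = 1.602 × 10⁻¹⁹ × 348.0 = 5.575 × 10⁻¹⁷ J.
p = √(2mKE) = √(2 × 1.673 × 10⁻²⁷ × 5.575 × 10⁻¹⁷) = 4.319 × 10⁻²² kg·m/s.
λ = h/p = 6.626 × 10⁻³⁴ / 4.319 × 10⁻²² = 1.53 × 10⁻¹² m = 1530 fm.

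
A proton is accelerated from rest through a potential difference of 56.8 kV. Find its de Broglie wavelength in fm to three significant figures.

λ = 120 fm

KE = eV = 1.602 × 10⁻¹⁹ × 5.680 × 10⁴ = 9.099 × 10⁻¹⁵ J.
p = √(2mKE) = √(2 × 1.673 × 10⁻²⁷ × 9.099 × 10⁻¹⁵) = 5.518 × 10⁻²¹ kg·m/s.
λ = h/p = 6.626 × 10⁻³⁴ / 5.518 × 10⁻²¹ = 1.20 × 10⁻¹³ m = 120 fm.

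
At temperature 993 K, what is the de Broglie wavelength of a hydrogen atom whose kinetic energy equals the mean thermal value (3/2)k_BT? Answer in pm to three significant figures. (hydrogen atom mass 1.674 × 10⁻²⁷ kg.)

λ = 79.8 pm

KE = (3/2)k_BT = 1.5 × 1.381 × 10⁻²³ × 993 = 2.057 × 10⁻²⁰ J.
p = √(2mKE) = √(2 × 1.674 × 10⁻²⁷ × 2.057 × 10⁻²⁰) = 8.299 × 10⁻²⁴ kg·m/s.
λ = h/p = 7.98 × 10⁻¹¹ m = 79.8 pm.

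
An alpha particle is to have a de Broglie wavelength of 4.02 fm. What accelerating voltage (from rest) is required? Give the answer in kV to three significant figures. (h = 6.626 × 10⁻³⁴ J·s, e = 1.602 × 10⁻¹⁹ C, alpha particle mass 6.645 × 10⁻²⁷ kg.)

V = 6380 kV

p = h/λ = 6.626 × 10⁻³⁴ / 4.020 × 10⁻¹⁵ = 1.648 × 10⁻¹⁹ kg·m/s.
KE = p²/(2m) = 2.044 × 10⁻¹² J.
V = KE/2e = 2.044 × 10⁻¹² / (2 × 1.602 × 10⁻¹⁹) = 6380 kV.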